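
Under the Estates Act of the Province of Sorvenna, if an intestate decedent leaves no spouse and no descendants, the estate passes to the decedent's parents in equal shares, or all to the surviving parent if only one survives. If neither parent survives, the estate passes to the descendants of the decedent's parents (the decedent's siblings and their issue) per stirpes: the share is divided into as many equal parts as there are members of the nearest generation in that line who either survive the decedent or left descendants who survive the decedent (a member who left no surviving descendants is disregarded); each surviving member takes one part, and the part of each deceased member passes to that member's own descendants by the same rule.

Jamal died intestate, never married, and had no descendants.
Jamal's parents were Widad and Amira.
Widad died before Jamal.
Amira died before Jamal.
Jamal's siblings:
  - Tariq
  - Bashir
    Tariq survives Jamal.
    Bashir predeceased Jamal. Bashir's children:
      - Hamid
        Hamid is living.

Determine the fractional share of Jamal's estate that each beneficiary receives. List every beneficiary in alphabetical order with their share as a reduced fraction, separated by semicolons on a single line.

Hamid 1/2; Tariq 1/2

Neither parent survives and there are no descendants, so the estate passes to Jamal's siblings and their issue per stirpes.
The estate is divided into 2 equal shares of 1/2 among Tariq, Bashir.
Tariq is living and takes 1/2.
Bashir predeceased; the 1/2 allotted to Bashir's branch passes to Bashir's issue by representation.
Hamid is the sole taker at this level and receives the full 1/2.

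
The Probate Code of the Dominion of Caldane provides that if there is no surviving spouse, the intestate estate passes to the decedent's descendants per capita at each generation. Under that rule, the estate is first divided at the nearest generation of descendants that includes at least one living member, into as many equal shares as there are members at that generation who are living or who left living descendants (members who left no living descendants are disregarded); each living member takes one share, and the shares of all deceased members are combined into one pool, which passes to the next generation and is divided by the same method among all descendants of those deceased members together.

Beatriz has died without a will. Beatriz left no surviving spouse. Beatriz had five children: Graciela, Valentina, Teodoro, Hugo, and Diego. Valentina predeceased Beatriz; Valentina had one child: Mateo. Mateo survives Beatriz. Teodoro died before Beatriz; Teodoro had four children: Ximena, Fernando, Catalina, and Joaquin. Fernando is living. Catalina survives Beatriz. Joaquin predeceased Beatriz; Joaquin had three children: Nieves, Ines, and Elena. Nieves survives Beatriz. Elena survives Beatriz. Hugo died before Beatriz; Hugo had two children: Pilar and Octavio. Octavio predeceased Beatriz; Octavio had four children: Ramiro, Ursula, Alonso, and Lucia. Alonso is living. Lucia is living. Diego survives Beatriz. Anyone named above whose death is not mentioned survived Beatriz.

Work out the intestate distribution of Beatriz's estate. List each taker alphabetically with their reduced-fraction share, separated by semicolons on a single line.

There is no surviving spouse, so the entire estate passes to Beatriz's descendants per capita at each generation.
At generation 1 (Graciela, Valentina, Teodoro, Hugo, Diego) there are 5 shares of (1)/5 = 1/5 each.
Living: Graciela and Diego — each takes 1/5.
Deceased: Valentina, Teodoro, and Hugo. Their combined 3/5 is pooled and carried to generation 2.
At generation 2 (Mateo, Ximena, Fernando, Catalina, Joaquin, Pilar, Octavio) there are 7 shares of (3/5)/7 = 3/35 each.
Living: Mateo, Ximena, Fernando, Catalina, and Pilar — each takes 3/35.
Deceased: Joaquin and Octavio. Their combined 6/35 is pooled and carried to generation 3.
At generation 3 (Nieves, Ines, Elena, Ramiro, Ursula, Alonso, Lucia) there are 7 shares of (6/35)/7 = 6/245 each.
Living: Nieves, Ines, Elena, Ramiro, Ursula, Alonso, and Lucia — each takes 6/245.

Alonso 6/245; Catalina 3/35; Diego 1/5; Elena 6/245; Fernando 3/35; Graciela 1/5; Ines 6/245; Lucia 6/245; Mateo 3/35; Nieves 6/245; Pilar 3/35; Ramiro 6/245; Ursula 6/245; Ximena 3/35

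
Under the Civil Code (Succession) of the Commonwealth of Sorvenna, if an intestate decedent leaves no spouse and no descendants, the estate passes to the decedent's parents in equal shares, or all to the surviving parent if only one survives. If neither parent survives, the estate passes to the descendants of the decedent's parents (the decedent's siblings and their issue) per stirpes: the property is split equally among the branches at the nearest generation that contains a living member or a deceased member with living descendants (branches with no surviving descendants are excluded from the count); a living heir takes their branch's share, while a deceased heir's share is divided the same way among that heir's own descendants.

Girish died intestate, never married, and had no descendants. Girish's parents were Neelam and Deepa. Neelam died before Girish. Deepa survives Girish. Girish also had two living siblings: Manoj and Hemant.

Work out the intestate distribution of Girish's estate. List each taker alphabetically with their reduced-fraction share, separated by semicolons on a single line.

Only one parent, Deepa, survives, so Deepa takes the entire estate. The siblings take nothing because a surviving parent has priority.

Deepa 1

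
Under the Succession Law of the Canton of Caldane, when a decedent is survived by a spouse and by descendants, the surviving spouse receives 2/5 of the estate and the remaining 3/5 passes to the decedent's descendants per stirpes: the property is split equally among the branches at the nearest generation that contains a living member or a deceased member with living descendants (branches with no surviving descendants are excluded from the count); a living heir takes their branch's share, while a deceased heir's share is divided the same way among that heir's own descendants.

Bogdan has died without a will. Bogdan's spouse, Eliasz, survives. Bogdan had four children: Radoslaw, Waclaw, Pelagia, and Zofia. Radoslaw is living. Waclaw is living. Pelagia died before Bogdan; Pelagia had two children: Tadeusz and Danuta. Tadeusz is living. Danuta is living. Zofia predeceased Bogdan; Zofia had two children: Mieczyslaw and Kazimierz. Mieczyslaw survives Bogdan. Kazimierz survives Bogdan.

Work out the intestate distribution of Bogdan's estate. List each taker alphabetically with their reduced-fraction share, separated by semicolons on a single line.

Eliasz, as surviving spouse, takes 2/5.
The remaining 3/5 passes to Bogdan's descendants per stirpes.
The 3/5 is divided into 4 equal shares of 3/20 among Radoslaw, Waclaw, Pelagia, Zofia.
Radoslaw is living and takes 3/20.
Waclaw is living and takes 3/20.
Pelagia predeceased; the 3/20 allotted to Pelagia's branch passes to Pelagia's issue by representation.
The 3/20 is divided into 2 equal shares of 3/40 among Tadeusz, Danuta.
Tadeusz is living and takes 3/40.
Danuta is living and takes 3/40.
Zofia predeceased; the 3/20 allotted to Zofia's branch passes to Zofia's issue by representation.
The 3/20 is divided into 2 equal shares of 3/40 among Mieczyslaw, Kazimierz.
Mieczyslaw is living and takes 3/40.
Kazimierz is living and takes 3/40.

Danuta 3/40; Eliasz 2/5; Kazimierz 3/40; Mieczyslaw 3/40; Radoslaw 3/20; Tadeusz 3/40; Waclaw 3/20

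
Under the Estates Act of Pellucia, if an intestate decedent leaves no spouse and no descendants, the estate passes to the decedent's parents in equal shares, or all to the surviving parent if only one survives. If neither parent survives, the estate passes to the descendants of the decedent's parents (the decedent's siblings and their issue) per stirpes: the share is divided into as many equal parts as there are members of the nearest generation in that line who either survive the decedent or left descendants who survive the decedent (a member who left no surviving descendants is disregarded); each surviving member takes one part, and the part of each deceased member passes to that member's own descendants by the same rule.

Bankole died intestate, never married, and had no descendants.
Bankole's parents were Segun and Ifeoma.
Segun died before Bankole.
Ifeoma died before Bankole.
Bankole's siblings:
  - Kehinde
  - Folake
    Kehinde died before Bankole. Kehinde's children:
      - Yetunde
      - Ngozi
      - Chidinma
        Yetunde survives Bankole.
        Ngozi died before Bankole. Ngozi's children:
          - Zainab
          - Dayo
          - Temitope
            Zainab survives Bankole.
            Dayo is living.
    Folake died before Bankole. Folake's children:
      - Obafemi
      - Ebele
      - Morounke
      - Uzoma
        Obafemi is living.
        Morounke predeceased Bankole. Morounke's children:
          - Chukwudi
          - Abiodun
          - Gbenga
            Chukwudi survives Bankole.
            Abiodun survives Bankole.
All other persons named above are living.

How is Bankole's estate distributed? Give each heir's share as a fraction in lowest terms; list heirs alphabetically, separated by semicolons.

Abiodun 1/24; Chidinma 1/6; Chukwudi 1/24; Dayo 1/18; Ebele 1/8; Gbenga 1/24; Obafemi 1/8; Temitope 1/18; Uzoma 1/8; Yetunde 1/6; Zainab 1/18

Neither parent survives and there are no descendants, so the estate passes to Bankole's siblings and their issue per stirpes.
The estate is divided into 2 equal shares of 1/2 among Kehinde, Folake.
Kehinde predeceased; the 1/2 allotted to Kehinde's branch passes to Kehinde's issue by representation.
The 1/2 is divided into 3 equal shares of 1/6 among Yetunde, Ngozi, Chidinma.
Yetunde is living and takes 1/6.
Ngozi predeceased; the 1/6 allotted to Ngozi's branch passes to Ngozi's issue by representation.
The 1/6 is divided into 3 equal shares of 1/18 among Zainab, Dayo, Temitope.
Zainab is living and takes 1/18.
Dayo is living and takes 1/18.
Temitope is living and takes 1/18.
Chidinma is living and takes 1/6.
Folake predeceased; the 1/2 allotted to Folake's branch passes to Folake's issue by representation.
The 1/2 is divided into 4 equal shares of 1/8 among Obafemi, Ebele, Morounke, Uzoma.
Obafemi is living and takes 1/8.
Ebele is living and takes 1/8.
Morounke predeceased; the 1/8 allotted to Morounke's branch passes to Morounke's issue by representation.
The 1/8 is divided into 3 equal shares of 1/24 among Chukwudi, Abiodun, Gbenga.
Chukwudi is living and takes 1/24.
Abiodun is living and takes 1/24.
Gbenga is living and takes 1/24.
Uzoma is living and takes 1/8.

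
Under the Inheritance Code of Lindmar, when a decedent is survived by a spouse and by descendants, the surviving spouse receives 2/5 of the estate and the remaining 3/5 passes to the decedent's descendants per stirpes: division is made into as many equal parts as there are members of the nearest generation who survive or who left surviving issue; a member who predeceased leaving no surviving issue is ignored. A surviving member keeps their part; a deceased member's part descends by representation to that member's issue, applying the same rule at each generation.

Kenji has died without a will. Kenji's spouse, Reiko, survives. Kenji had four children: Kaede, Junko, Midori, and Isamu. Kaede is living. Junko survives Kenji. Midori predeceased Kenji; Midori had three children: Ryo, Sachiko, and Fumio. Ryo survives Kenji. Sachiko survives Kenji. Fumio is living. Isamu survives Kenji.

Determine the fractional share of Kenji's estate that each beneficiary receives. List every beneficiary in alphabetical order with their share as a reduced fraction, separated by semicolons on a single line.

Reiko, as surviving spouse, takes 2/5.
The remaining 3/5 passes to Kenji's descendants per stirpes.
The 3/5 is divided into 4 equal shares of 3/20 among Kaede, Junko, Midori, Isamu.
Kaede is living and takes 3/20.
Junko is living and takes 3/20.
Midori predeceased; the 3/20 allotted to Midori's branch passes to Midori's issue by representation.
The 3/20 is divided into 3 equal shares of 1/20 among Ryo, Sachiko, Fumio.
Ryo is living and takes 1/20.
Sachiko is living and takes 1/20.
Fumio is living and takes 1/20.
Isamu is living and takes 3/20.

Fumio 1/20; Isamu 3/20; Junko 3/20; Kaede 3/20; Reiko 2/5; Ryo 1/20; Sachiko 1/20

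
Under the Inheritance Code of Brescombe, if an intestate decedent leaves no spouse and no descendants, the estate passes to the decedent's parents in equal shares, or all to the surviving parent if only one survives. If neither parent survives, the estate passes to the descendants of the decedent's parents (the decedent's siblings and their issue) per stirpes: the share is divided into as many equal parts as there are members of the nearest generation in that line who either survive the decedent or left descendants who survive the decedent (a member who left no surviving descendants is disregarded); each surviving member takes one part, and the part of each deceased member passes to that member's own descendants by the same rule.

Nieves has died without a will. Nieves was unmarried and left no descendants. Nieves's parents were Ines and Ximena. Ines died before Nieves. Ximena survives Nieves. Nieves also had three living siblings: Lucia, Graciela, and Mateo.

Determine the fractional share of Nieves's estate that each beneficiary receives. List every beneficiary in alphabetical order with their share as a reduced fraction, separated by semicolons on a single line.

Only one parent, Ximena, survives, so Ximena takes the entire estate. The siblings take nothing because a surviving parent has priority.

Ximena 1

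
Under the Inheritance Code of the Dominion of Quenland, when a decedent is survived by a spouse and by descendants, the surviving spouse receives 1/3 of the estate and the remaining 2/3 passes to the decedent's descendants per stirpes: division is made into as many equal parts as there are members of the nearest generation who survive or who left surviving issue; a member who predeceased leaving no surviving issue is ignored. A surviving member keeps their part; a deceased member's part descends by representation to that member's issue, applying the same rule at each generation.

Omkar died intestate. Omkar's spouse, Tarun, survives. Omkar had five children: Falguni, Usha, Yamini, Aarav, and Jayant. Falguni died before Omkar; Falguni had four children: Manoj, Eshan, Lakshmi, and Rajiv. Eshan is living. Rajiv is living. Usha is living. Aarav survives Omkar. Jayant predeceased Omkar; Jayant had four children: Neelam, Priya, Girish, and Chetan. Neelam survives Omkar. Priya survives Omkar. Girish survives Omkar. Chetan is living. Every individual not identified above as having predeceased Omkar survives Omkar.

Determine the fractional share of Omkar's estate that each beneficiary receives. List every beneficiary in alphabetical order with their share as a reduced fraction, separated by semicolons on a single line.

Tarun, as surviving spouse, takes 1/3.
The remaining 2/3 passes to Omkar's descendants per stirpes.
The 2/3 is divided into 5 equal shares of 2/15 among Falguni, Usha, Yamini, Aarav, Jayant.
Falguni predeceased; the 2/15 allotted to Falguni's branch passes to Falguni's issue by representation.
The 2/15 is divided into 4 equal shares of 1/30 among Manoj, Eshan, Lakshmi, Rajiv.
Manoj is living and takes 1/30.
Eshan is living and takes 1/30.
Lakshmi is living and takes 1/30.
Rajiv is living and takes 1/30.
Usha is living and takes 2/15.
Yamini is living and takes 2/15.
Aarav is living and takes 2/15.
Jayant predeceased; the 2/15 allotted to Jayant's branch passes to Jayant's issue by representation.
The 2/15 is divided into 4 equal shares of 1/30 among Neelam, Priya, Girish, Chetan.
Neelam is living and takes 1/30.
Priya is living and takes 1/30.
Girish is living and takes 1/30.
Chetan is living and takes 1/30.

Aarav 2/15; Chetan 1/30; Eshan 1/30; Girish 1/30; Lakshmi 1/30; Manoj 1/30; Neelam 1/30; Priya 1/30; Rajiv 1/30; Tarun 1/3; Usha 2/15; Yamini 2/15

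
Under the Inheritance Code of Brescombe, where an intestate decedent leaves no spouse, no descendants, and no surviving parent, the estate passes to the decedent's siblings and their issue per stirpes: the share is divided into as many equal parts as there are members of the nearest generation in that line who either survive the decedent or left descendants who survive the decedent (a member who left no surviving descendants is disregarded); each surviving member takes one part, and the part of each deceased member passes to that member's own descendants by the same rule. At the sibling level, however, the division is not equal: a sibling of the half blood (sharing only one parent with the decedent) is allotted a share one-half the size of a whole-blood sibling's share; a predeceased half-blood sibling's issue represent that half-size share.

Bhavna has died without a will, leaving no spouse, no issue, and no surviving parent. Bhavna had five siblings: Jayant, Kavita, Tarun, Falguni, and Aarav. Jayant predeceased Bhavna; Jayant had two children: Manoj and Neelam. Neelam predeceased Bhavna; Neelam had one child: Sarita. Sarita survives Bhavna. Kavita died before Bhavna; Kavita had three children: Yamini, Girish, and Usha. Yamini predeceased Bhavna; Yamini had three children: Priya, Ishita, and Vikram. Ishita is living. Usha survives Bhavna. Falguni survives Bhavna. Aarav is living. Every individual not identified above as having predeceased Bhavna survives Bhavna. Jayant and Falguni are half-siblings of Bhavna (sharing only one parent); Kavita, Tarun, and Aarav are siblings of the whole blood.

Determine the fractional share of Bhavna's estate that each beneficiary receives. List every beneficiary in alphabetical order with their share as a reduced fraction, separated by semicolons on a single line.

No spouse, descendants, or parent survives, so the estate passes to Bhavna's siblings per stirpes.
Half-blood siblings count for one-half the weight of whole-blood siblings at the initial division.
Dividing 1 in proportion to weights (total weight 4): Jayant (weight 1/2) → 1/8; Kavita (weight 1) → 1/4; Tarun (weight 1) → 1/4; Falguni (weight 1/2) → 1/8; Aarav (weight 1) → 1/4.
Jayant predeceased; the 1/8 allotted to Jayant's branch passes to Jayant's issue by representation.
The 1/8 is divided into 2 equal shares of 1/16 among Manoj, Neelam.
Manoj is living and takes 1/16.
Neelam predeceased; the 1/16 allotted to Neelam's branch passes to Neelam's issue by representation.
Sarita is the sole taker at this level and receives the full 1/16.
Kavita predeceased; the 1/4 allotted to Kavita's branch passes to Kavita's issue by representation.
The 1/4 is divided into 3 equal shares of 1/12 among Yamini, Girish, Usha.
Yamini predeceased; the 1/12 allotted to Yamini's branch passes to Yamini's issue by representation.
The 1/12 is divided into 3 equal shares of 1/36 among Priya, Ishita, Vikram.
Priya is living and takes 1/36.
Ishita is living and takes 1/36.
Vikram is living and takes 1/36.
Girish is living and takes 1/12.
Usha is living and takes 1/12.
Tarun is living and takes 1/4.
Falguni is living and takes 1/8.
Aarav is living and takes 1/4.

Aarav 1/4; Falguni 1/8; Girish 1/12; Ishita 1/36; Manoj 1/16; Priya 1/36; Sarita 1/16; Tarun 1/4; Usha 1/12; Vikram 1/36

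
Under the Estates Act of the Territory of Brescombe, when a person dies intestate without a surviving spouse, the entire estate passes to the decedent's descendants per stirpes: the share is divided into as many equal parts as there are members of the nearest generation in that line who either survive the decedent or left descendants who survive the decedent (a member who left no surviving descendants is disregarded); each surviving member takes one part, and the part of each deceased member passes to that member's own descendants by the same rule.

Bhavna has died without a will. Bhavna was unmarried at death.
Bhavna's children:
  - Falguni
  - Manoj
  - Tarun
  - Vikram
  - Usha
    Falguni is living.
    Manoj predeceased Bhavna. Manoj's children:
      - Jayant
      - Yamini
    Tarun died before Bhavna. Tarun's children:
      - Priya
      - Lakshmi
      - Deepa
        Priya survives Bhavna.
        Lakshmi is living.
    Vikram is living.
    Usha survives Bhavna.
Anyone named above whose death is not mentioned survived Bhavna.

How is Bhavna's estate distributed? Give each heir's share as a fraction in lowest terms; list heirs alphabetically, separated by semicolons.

There is no surviving spouse, so the entire estate passes to Bhavna's descendants per stirpes.
The estate is divided into 5 equal shares of 1/5 among Falguni, Manoj, Tarun, Vikram, Usha.
Falguni is living and takes 1/5.
Manoj predeceased; the 1/5 allotted to Manoj's branch passes to Manoj's issue by representation.
The 1/5 is divided into 2 equal shares of 1/10 among Jayant, Yamini.
Jayant is living and takes 1/10.
Yamini is living and takes 1/10.
Tarun predeceased; the 1/5 allotted to Tarun's branch passes to Tarun's issue by representation.
The 1/5 is divided into 3 equal shares of 1/15 among Priya, Lakshmi, Deepa.
Priya is living and takes 1/15.
Lakshmi is living and takes 1/15.
Deepa is living and takes 1/15.
Vikram is living and takes 1/5.
Usha is living and takes 1/5.

Deepa 1/15; Falguni 1/5; Jayant 1/10; Lakshmi 1/15; Priya 1/15; Usha 1/5; Vikram 1/5; Yamini 1/10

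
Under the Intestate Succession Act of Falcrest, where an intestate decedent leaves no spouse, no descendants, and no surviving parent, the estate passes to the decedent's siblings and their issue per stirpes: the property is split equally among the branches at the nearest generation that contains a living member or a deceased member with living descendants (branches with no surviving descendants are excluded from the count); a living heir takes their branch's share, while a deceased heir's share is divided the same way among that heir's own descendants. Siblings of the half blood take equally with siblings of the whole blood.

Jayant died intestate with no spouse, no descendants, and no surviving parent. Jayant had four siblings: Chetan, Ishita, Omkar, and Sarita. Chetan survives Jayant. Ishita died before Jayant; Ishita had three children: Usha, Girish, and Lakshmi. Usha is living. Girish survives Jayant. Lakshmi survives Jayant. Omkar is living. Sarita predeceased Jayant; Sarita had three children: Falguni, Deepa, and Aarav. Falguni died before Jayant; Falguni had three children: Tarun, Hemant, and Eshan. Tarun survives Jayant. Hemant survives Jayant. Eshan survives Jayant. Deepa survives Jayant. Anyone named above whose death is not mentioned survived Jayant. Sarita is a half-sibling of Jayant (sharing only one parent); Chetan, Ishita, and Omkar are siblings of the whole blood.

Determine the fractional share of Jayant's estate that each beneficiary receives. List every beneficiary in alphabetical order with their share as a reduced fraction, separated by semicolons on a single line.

No spouse, descendants, or parent survives, so the estate passes to Jayant's siblings per stirpes.
Half-blood and whole-blood siblings take equally under the stated rule.
The estate is divided into 4 equal shares of 1/4 among Chetan, Ishita, Omkar, Sarita.
Chetan is living and takes 1/4.
Ishita predeceased; the 1/4 allotted to Ishita's branch passes to Ishita's issue by representation.
The 1/4 is divided into 3 equal shares of 1/12 among Usha, Girish, Lakshmi.
Usha is living and takes 1/12.
Girish is living and takes 1/12.
Lakshmi is living and takes 1/12.
Omkar is living and takes 1/4.
Sarita predeceased; the 1/4 allotted to Sarita's branch passes to Sarita's issue by representation.
The 1/4 is divided into 3 equal shares of 1/12 among Falguni, Deepa, Aarav.
Falguni predeceased; the 1/12 allotted to Falguni's branch passes to Falguni's issue by representation.
The 1/12 is divided into 3 equal shares of 1/36 among Tarun, Hemant, Eshan.
Tarun is living and takes 1/36.
Hemant is living and takes 1/36.
Eshan is living and takes 1/36.
Deepa is living and takes 1/12.
Aarav is living and takes 1/12.

Aarav 1/12; Chetan 1/4; Deepa 1/12; Eshan 1/36; Girish 1/12; Hemant 1/36; Lakshmi 1/12; Omkar 1/4; Tarun 1/36; Usha 1/12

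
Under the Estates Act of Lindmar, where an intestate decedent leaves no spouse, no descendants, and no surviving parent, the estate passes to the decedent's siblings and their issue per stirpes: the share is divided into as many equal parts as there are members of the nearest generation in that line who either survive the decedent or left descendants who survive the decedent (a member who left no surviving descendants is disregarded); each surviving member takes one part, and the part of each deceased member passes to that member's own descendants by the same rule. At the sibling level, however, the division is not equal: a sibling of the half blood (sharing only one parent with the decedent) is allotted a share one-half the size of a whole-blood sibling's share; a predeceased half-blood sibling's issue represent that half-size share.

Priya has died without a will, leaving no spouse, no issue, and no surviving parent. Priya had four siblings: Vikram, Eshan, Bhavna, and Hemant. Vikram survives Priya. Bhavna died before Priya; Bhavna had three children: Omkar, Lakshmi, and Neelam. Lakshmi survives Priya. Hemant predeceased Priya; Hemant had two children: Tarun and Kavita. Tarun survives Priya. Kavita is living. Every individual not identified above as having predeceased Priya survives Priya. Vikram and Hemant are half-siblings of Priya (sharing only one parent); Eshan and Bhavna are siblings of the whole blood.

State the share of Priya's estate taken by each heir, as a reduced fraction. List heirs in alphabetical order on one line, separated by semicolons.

Eshan 1/3; Kavita 1/12; Lakshmi 1/9; Neelam 1/9; Omkar 1/9; Tarun 1/12; Vikram 1/6

No spouse, descendants, or parent survives, so the estate passes to Priya's siblings per stirpes.
Half-blood siblings count for one-half the weight of whole-blood siblings at the initial division.
Dividing 1 in proportion to weights (total weight 3): Vikram (weight 1/2) → 1/6; Eshan (weight 1) → 1/3; Bhavna (weight 1) → 1/3; Hemant (weight 1/2) → 1/6.
Vikram is living and takes 1/6.
Eshan is living and takes 1/3.
Bhavna predeceased; the 1/3 allotted to Bhavna's branch passes to Bhavna's issue by representation.
The 1/3 is divided into 3 equal shares of 1/9 among Omkar, Lakshmi, Neelam.
Omkar is living and takes 1/9.
Lakshmi is living and takes 1/9.
Neelam is living and takes 1/9.
Hemant predeceased; the 1/6 allotted to Hemant's branch passes to Hemant's issue by representation.
The 1/6 is divided into 2 equal shares of 1/12 among Tarun, Kavita.
Tarun is living and takes 1/12.
Kavita is living and takes 1/12.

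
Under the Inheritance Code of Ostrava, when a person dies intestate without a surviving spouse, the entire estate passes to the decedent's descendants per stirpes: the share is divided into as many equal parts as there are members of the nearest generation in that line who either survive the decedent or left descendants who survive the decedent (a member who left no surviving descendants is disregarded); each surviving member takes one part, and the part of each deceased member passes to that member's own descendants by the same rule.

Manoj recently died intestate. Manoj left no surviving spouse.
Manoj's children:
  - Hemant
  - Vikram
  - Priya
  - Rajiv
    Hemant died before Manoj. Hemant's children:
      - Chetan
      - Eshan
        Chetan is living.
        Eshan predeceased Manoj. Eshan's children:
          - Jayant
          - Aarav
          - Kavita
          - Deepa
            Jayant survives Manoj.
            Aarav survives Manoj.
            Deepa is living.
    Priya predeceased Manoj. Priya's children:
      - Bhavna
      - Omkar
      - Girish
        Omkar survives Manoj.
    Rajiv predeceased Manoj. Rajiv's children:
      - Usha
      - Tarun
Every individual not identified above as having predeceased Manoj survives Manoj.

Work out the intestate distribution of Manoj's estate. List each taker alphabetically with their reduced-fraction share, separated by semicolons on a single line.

There is no surviving spouse, so the entire estate passes to Manoj's descendants per stirpes.
The estate is divided into 4 equal shares of 1/4 among Hemant, Vikram, Priya, Rajiv.
Hemant predeceased; the 1/4 allotted to Hemant's branch passes to Hemant's issue by representation.
The 1/4 is divided into 2 equal shares of 1/8 among Chetan, Eshan.
Chetan is living and takes 1/8.
Eshan predeceased; the 1/8 allotted to Eshan's branch passes to Eshan's issue by representation.
The 1/8 is divided into 4 equal shares of 1/32 among Jayant, Aarav, Kavita, Deepa.
Jayant is living and takes 1/32.
Aarav is living and takes 1/32.
Kavita is living and takes 1/32.
Deepa is living and takes 1/32.
Vikram is living and takes 1/4.
Priya predeceased; the 1/4 allotted to Priya's branch passes to Priya's issue by representation.
The 1/4 is divided into 3 equal shares of 1/12 among Bhavna, Omkar, Girish.
Bhavna is living and takes 1/12.
Omkar is living and takes 1/12.
Girish is living and takes 1/12.
Rajiv predeceased; the 1/4 allotted to Rajiv's branch passes to Rajiv's issue by representation.
The 1/4 is divided into 2 equal shares of 1/8 among Usha, Tarun.
Usha is living and takes 1/8.
Tarun is living and takes 1/8.

Aarav 1/32; Bhavna 1/12; Chetan 1/8; Deepa 1/32; Girish 1/12; Jayant 1/32; Kavita 1/32; Omkar 1/12; Tarun 1/8; Usha 1/8; Vikram 1/4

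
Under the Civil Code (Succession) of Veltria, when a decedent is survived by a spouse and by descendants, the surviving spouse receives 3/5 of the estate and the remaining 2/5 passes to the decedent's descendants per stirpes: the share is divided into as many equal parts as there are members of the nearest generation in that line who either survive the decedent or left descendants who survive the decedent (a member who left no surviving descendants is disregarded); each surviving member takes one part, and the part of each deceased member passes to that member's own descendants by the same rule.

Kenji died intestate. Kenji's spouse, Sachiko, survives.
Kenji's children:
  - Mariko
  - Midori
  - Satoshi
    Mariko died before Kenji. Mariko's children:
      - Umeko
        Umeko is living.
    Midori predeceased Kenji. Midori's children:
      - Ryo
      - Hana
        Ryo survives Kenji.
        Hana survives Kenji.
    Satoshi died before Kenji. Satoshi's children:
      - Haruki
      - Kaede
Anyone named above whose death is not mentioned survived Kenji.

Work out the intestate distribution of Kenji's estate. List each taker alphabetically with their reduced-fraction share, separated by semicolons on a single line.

Sachiko, as surviving spouse, takes 3/5.
The remaining 2/5 passes to Kenji's descendants per stirpes.
The 2/5 is divided into 3 equal shares of 2/15 among Mariko, Midori, Satoshi.
Mariko predeceased; the 2/15 allotted to Mariko's branch passes to Mariko's issue by representation.
Umeko is the sole taker at this level and receives the full 2/15.
Midori predeceased; the 2/15 allotted to Midori's branch passes to Midori's issue by representation.
The 2/15 is divided into 2 equal shares of 1/15 among Ryo, Hana.
Ryo is living and takes 1/15.
Hana is living and takes 1/15.
Satoshi predeceased; the 2/15 allotted to Satoshi's branch passes to Satoshi's issue by representation.
The 2/15 is divided into 2 equal shares of 1/15 among Haruki, Kaede.
Haruki is living and takes 1/15.
Kaede is living and takes 1/15.

Hana 1/15; Haruki 1/15; Kaede 1/15; Ryo 1/15; Sachiko 3/5; Umeko 2/15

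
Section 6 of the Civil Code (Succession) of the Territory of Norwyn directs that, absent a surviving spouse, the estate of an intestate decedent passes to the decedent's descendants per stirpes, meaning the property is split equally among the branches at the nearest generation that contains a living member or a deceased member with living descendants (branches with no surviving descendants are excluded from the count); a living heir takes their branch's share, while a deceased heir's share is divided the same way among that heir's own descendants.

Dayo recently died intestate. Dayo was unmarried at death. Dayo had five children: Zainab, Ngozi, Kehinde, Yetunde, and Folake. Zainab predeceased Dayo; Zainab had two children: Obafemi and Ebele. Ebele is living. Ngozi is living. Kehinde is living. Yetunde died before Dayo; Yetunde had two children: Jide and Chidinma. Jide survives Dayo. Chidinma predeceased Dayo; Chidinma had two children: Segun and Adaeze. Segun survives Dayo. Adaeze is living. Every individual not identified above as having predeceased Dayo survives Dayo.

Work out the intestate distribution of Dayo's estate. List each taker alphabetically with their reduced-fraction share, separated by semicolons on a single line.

There is no surviving spouse, so the entire estate passes to Dayo's descendants per stirpes.
The estate is divided into 5 equal shares of 1/5 among Zainab, Ngozi, Kehinde, Yetunde, Folake.
Zainab predeceased; the 1/5 allotted to Zainab's branch passes to Zainab's issue by representation.
The 1/5 is divided into 2 equal shares of 1/10 among Obafemi, Ebele.
Obafemi is living and takes 1/10.
Ebele is living and takes 1/10.
Ngozi is living and takes 1/5.
Kehinde is living and takes 1/5.
Yetunde predeceased; the 1/5 allotted to Yetunde's branch passes to Yetunde's issue by representation.
The 1/5 is divided into 2 equal shares of 1/10 among Jide, Chidinma.
Jide is living and takes 1/10.
Chidinma predeceased; the 1/10 allotted to Chidinma's branch passes to Chidinma's issue by representation.
The 1/10 is divided into 2 equal shares of 1/20 among Segun, Adaeze.
Segun is living and takes 1/20.
Adaeze is living and takes 1/20.
Folake is living and takes 1/5.

Adaeze 1/20; Ebele 1/10; Folake 1/5; Jide 1/10; Kehinde 1/5; Ngozi 1/5; Obafemi 1/10; Segun 1/20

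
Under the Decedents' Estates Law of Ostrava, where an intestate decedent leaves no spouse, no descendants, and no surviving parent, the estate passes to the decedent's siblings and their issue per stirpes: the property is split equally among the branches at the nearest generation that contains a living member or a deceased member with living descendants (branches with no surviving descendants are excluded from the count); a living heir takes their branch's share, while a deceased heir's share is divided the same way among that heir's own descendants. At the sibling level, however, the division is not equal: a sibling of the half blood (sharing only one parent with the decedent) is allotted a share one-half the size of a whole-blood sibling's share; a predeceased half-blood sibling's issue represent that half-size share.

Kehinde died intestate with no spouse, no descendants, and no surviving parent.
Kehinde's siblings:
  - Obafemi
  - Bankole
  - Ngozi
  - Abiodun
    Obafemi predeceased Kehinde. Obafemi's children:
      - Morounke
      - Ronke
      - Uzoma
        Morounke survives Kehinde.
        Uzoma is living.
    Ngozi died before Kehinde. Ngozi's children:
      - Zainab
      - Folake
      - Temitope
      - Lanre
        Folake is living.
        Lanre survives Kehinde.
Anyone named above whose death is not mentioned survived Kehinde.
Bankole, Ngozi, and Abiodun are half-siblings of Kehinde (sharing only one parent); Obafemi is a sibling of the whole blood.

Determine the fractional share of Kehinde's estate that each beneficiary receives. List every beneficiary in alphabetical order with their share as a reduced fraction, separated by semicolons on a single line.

No spouse, descendants, or parent survives, so the estate passes to Kehinde's siblings per stirpes.
Half-blood siblings count for one-half the weight of whole-blood siblings at the initial division.
Dividing 1 in proportion to weights (total weight 5/2): Obafemi (weight 1) → 2/5; Bankole (weight 1/2) → 1/5; Ngozi (weight 1/2) → 1/5; Abiodun (weight 1/2) → 1/5.
Obafemi predeceased; the 2/5 allotted to Obafemi's branch passes to Obafemi's issue by representation.
The 2/5 is divided into 3 equal shares of 2/15 among Morounke, Ronke, Uzoma.
Morounke is living and takes 2/15.
Ronke is living and takes 2/15.
Uzoma is living and takes 2/15.
Bankole is living and takes 1/5.
Ngozi predeceased; the 1/5 allotted to Ngozi's branch passes to Ngozi's issue by representation.
The 1/5 is divided into 4 equal shares of 1/20 among Zainab, Folake, Temitope, Lanre.
Zainab is living and takes 1/20.
Folake is living and takes 1/20.
Temitope is living and takes 1/20.
Lanre is living and takes 1/20.
Abiodun is living and takes 1/5.

Abiodun 1/5; Bankole 1/5; Folake 1/20; Lanre 1/20; Morounke 2/15; Ronke 2/15; Temitope 1/20; Uzoma 2/15; Zainab 1/20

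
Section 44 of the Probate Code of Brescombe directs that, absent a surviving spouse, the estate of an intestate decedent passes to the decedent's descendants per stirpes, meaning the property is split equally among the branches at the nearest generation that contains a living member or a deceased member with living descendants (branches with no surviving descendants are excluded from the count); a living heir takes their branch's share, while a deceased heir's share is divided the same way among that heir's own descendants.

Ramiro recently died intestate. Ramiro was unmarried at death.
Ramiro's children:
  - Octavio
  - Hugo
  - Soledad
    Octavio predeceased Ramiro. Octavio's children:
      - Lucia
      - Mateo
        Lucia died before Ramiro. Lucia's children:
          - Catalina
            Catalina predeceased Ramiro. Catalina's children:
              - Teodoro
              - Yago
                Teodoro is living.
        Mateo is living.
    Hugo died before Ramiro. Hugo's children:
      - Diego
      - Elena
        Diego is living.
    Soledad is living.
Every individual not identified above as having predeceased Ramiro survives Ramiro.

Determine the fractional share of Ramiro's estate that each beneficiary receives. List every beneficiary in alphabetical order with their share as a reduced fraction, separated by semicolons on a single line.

Diego 1/6; Elena 1/6; Mateo 1/6; Soledad 1/3; Teodoro 1/12; Yago 1/12

There is no surviving spouse, so the entire estate passes to Ramiro's descendants per stirpes.
The estate is divided into 3 equal shares of 1/3 among Octavio, Hugo, Soledad.
Octavio predeceased; the 1/3 allotted to Octavio's branch passes to Octavio's issue by representation.
The 1/3 is divided into 2 equal shares of 1/6 among Lucia, Mateo.
Lucia predeceased; the 1/6 allotted to Lucia's branch passes to Lucia's issue by representation.
Catalina's line is the sole branch at this level, so the full 1/6 passes to Catalina's issue by representation.
The 1/6 is divided into 2 equal shares of 1/12 among Teodoro, Yago.
Teodoro is living and takes 1/12.
Yago is living and takes 1/12.
Mateo is living and takes 1/6.
Hugo predeceased; the 1/3 allotted to Hugo's branch passes to Hugo's issue by representation.
The 1/3 is divided into 2 equal shares of 1/6 among Diego, Elena.
Diego is living and takes 1/6.
Elena is living and takes 1/6.
Soledad is living and takes 1/3.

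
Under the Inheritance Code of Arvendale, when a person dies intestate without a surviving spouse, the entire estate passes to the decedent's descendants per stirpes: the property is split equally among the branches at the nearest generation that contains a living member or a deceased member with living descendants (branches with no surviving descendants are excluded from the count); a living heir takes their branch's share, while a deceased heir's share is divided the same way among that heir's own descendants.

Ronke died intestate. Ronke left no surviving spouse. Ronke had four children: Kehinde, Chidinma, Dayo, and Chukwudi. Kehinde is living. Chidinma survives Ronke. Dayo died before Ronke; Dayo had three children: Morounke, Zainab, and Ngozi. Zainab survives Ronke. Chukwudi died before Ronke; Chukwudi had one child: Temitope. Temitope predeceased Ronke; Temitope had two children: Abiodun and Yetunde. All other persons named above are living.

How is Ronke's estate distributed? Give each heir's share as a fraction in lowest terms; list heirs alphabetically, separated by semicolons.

There is no surviving spouse, so the entire estate passes to Ronke's descendants per stirpes.
The estate is divided into 4 equal shares of 1/4 among Kehinde, Chidinma, Dayo, Chukwudi.
Kehinde is living and takes 1/4.
Chidinma is living and takes 1/4.
Dayo predeceased; the 1/4 allotted to Dayo's branch passes to Dayo's issue by representation.
The 1/4 is divided into 3 equal shares of 1/12 among Morounke, Zainab, Ngozi.
Morounke is living and takes 1/12.
Zainab is living and takes 1/12.
Ngozi is living and takes 1/12.
Chukwudi predeceased; the 1/4 allotted to Chukwudi's branch passes to Chukwudi's issue by representation.
Temitope's line is the sole branch at this level, so the full 1/4 passes to Temitope's issue by representation.
The 1/4 is divided into 2 equal shares of 1/8 among Abiodun, Yetunde.
Abiodun is living and takes 1/8.
Yetunde is living and takes 1/8.

Abiodun 1/8; Chidinma 1/4; Kehinde 1/4; Morounke 1/12; Ngozi 1/12; Yetunde 1/8; Zainab 1/12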